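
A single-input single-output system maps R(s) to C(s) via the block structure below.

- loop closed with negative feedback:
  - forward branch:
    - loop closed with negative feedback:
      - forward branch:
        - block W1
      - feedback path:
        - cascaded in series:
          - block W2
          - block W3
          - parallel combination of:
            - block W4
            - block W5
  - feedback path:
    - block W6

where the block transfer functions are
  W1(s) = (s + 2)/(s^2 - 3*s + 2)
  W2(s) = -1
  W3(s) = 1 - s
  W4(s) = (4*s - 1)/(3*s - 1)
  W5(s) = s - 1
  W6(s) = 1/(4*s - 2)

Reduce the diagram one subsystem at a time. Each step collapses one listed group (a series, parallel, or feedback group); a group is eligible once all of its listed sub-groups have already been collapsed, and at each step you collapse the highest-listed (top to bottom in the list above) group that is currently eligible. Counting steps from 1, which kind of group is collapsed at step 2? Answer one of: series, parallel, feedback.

Step 1: sum the parallel branches W4, W5
Step 2: series reduction of W2, W3, (W4+W5)
Step 3: reduce the feedback loop with forward W1 and return (W2*W3*(W4+W5))
Step 4: collapse the loop ([W1/(1+W1*(W2*W3*(W4+W5)))] forward, W6 return)
So the answer for step 2 is series.

Hence the answer: series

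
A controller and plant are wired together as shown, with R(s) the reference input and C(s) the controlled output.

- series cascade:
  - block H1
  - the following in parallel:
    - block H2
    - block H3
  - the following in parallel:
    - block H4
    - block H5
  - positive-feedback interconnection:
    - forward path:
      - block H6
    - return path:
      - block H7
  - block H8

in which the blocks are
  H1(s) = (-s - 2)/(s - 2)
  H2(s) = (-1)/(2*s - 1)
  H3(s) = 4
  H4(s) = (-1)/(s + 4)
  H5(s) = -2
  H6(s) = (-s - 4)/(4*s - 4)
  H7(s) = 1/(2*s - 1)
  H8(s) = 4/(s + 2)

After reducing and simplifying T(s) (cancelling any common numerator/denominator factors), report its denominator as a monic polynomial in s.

Step 1 - reduce the parallel group H2, H3 = (8*s - 5)/(2*s - 1)
Step 2 - parallel reduction of H4, H5 = (-2*s - 9)/(s + 4)
Step 3 - apply the feedback formula to H6, H7 = (-2*s^2 - 7*s + 4)/(8*s^2 - 11*s + 8)
Step 4 - combine H1, (H2+H3), (H4+H5), [H6/(1-H6*H7)], H8 in series = (-64*s^2 - 248*s + 180)/(8*s^3 - 27*s^2 + 30*s - 16)
Step 4 gives the fully reduced T(s), with no common factor left to cancel. The denominator's leading coefficient is 8, so divide each of its coefficients by 8 to get the monic form.

Final answer: s^3 - 27*s^2/8 + 15*s/4 - 2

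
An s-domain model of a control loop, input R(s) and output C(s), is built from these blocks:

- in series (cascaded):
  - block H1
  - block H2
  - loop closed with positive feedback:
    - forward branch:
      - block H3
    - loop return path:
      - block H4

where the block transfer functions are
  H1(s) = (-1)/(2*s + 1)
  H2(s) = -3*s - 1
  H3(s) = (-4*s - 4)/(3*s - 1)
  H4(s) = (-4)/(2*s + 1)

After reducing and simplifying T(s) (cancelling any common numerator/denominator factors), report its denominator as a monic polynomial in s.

1. close the feedback loop around H3, H4 -> (-8*s^2 - 12*s - 4)/(6*s^2 - 15*s - 17)
2. cascade H1, H2, [H3/(1-H3*H4)] -> (-12*s^2 - 16*s - 4)/(6*s^2 - 15*s - 17)
No further cancellation is possible in the step-2 result, so that is T(s). Its denominator becomes monic after dividing by the leading coefficient 6.

Therefore the answer is s^2 - 5*s/2 - 17/6.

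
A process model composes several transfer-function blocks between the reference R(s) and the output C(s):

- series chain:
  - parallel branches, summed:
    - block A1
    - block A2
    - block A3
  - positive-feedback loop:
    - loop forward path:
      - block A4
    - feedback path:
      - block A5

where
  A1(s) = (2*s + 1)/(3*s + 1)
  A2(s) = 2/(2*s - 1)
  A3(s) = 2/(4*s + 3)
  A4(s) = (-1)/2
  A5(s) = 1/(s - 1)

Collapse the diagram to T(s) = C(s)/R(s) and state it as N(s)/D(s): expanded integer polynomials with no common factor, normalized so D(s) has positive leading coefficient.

Step 1. reduce the parallel group A1, A2, A3; result (16*s^3 + 48*s^2 + 20*s + 1)/(24*s^3 + 14*s^2 - 7*s - 3)
Step 2. apply the feedback formula to A4, A5; result (1 - s)/(2*s - 1)
Step 3. series reduction of (A1+A2+A3), [A4/(1-A4*A5)], which is the overall transfer function T(s) = C(s)/R(s) in lowest terms

Answer: (-16*s^4 - 32*s^3 + 28*s^2 + 19*s + 1)/(48*s^4 + 4*s^3 - 28*s^2 + s + 3)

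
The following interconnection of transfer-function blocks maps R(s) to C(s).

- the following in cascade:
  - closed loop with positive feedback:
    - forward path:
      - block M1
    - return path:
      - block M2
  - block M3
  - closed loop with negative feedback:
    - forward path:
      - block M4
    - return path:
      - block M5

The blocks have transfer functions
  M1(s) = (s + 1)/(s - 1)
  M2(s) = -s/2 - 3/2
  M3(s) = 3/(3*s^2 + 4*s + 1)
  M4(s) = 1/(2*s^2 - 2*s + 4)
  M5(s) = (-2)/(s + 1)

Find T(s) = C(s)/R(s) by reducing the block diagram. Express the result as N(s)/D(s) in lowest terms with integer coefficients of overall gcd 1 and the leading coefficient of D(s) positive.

Reducing step by step:

Step 1. apply the feedback formula to M1, M2; result (2*s + 2)/(s^2 + 6*s + 1)
Step 2. apply the feedback formula to M4, M5; result (s + 1)/(2*s^3 + 2*s + 2)
Step 3. multiply [M1/(1-M1*M2)], M3, [M4/(1+M4*M5)] (series), which is the overall transfer function T(s) = C(s)/R(s) in lowest terms

Answer: (3*s + 3)/(3*s^6 + 19*s^5 + 12*s^4 + 23*s^3 + 28*s^2 + 10*s + 1)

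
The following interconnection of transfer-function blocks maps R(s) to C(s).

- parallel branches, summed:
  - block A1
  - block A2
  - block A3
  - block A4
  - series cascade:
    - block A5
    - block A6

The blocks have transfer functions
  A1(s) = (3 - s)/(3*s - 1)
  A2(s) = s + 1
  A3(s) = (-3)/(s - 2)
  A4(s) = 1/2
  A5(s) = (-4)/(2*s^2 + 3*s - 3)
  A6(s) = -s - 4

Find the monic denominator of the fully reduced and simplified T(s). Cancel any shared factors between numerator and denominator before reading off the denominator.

First reduce the diagram to T(s).

1. cascade A5, A6 -> (4*s + 16)/(2*s^2 + 3*s - 3)
2. sum the parallel branches A1, A2, A3, A4, (A5*A6) -> (12*s^5 + 4*s^4 - 65*s^3 - 14*s^2 - 133*s + 64)/(12*s^4 - 10*s^3 - 52*s^2 + 54*s - 12)
The result of step 2 is T(s) in lowest terms. Its denominator has leading coefficient 12; dividing the denominator through by 12 makes it monic.

Answer: s^4 - 5*s^3/6 - 13*s^2/3 + 9*s/2 - 1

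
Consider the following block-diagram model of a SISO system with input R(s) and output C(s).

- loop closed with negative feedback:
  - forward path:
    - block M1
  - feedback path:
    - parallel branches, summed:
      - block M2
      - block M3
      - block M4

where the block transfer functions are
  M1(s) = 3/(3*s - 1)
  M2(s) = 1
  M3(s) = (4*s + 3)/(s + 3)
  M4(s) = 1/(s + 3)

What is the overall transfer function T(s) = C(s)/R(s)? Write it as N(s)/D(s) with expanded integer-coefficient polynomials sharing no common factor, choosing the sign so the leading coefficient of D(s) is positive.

Step 1 - reduce the parallel group M2, M3, M4; result (5*s + 7)/(s + 3)
Step 2 - apply the feedback formula to M1, (M2+M3+M4): this yields T(s), and no further normalization is needed

Answer: (3*s + 9)/(3*s^2 + 23*s + 18)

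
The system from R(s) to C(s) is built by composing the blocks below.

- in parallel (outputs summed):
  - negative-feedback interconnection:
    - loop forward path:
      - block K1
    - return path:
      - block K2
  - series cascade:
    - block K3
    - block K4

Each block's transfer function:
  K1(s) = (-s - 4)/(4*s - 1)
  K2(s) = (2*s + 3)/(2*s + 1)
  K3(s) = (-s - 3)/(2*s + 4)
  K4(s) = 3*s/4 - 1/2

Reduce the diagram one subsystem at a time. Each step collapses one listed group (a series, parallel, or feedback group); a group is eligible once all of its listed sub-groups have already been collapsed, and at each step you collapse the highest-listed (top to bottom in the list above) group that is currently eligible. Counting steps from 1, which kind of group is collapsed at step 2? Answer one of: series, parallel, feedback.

[1] reduce the feedback loop with forward K1 and return K2
[2] series reduction of K3, K4
[3] parallel reduction of [K1/(1+K1*K2)], (K3*K4)
The group at step 2 is a series group.

Final answer: series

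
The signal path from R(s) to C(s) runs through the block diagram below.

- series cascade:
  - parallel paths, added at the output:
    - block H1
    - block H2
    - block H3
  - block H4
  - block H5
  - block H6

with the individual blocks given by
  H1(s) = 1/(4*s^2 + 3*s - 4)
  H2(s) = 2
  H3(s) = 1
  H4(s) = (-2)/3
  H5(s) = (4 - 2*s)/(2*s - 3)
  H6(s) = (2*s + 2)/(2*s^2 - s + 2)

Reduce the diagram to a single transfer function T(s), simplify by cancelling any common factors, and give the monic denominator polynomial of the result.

[1] reduce the parallel group H1, H2, H3: (12*s^2 + 9*s - 11)/(4*s^2 + 3*s - 4)
[2] series reduction of (H1+H2+H3), H4, H5, H6: (96*s^4 - 24*s^3 - 352*s^2 - 56*s + 176)/(48*s^5 - 60*s^4 - 36*s^3 + 87*s^2 - 138*s + 72)
No further cancellation is possible in the step-2 result, so that is T(s). Its denominator becomes monic after dividing by the leading coefficient 48.

Hence the answer: s^5 - 5*s^4/4 - 3*s^3/4 + 29*s^2/16 - 23*s/8 + 3/2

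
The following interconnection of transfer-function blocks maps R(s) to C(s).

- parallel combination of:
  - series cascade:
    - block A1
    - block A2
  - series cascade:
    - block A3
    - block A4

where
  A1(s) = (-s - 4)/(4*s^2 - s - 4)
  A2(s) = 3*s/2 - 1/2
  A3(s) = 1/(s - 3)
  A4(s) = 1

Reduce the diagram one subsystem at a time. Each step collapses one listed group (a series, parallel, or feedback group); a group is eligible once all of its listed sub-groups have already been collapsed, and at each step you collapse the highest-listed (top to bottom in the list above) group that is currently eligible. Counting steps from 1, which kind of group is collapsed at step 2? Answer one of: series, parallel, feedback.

Reducing step by step:

Step 1: combine A1, A2 in series
Step 2: cascade A3, A4
Step 3: sum the parallel branches (A1*A2), (A3*A4)
The group at step 2 is a series group.

Answer: series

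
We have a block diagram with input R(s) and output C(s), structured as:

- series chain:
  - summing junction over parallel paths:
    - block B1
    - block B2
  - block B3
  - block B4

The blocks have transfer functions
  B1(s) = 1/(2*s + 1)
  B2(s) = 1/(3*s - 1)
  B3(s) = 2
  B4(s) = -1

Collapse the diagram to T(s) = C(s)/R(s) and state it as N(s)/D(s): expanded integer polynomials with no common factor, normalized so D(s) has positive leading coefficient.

First reduce the diagram to T(s).

[1] reduce the parallel group B1, B2; result (5*s)/(6*s^2 + s - 1)
[2] cascade (B1+B2), B3, B4: this yields T(s), and no further normalization is needed

Answer: (-10*s)/(6*s^2 + s - 1)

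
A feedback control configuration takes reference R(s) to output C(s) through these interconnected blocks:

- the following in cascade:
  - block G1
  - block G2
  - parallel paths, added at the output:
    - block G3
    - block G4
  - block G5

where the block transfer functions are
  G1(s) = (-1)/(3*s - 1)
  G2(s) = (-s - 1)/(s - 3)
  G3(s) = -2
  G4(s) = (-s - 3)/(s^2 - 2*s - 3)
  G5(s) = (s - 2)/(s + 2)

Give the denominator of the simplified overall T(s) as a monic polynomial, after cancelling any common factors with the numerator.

The answer is s^4 - 13*s^3/3 - 5*s^2/3 + 19*s - 6.

Reasoning:
1. add G3, G4 (parallel); result (-2*s^2 + 3*s + 3)/(s^2 - 2*s - 3)
2. cascade G1, G2, (G3+G4), G5; result (-2*s^3 + 7*s^2 - 3*s - 6)/(3*s^4 - 13*s^3 - 5*s^2 + 57*s - 18)
Step 2 gives the fully reduced T(s), with no common factor left to cancel. The denominator's leading coefficient is 3, so divide each of its coefficients by 3 to get the monic form.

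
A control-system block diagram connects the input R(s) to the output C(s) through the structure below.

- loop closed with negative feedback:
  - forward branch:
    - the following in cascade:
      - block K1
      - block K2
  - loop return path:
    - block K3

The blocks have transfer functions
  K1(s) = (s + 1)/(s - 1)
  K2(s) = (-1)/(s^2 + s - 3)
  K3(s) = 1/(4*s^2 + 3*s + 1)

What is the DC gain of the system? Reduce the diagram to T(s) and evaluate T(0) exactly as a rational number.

[1] series reduction of K1, K2; result (-s - 1)/(s^3 - 4*s + 3)
[2] feedback reduction of (K1*K2), K3; result (-4*s^3 - 7*s^2 - 4*s - 1)/(4*s^5 + 3*s^4 - 15*s^3 + 4*s + 2)
DC gain: substitute s = 0 into T(s) from step 2: T(0) = -1/2.

Therefore the answer is -1/2.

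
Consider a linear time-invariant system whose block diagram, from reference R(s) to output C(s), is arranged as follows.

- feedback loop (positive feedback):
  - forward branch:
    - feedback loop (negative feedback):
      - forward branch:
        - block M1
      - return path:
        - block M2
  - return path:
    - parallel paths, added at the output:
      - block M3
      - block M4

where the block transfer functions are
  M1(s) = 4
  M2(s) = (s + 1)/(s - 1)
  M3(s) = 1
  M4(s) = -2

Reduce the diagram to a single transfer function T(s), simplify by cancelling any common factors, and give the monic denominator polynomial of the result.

1. apply the feedback formula to M1, M2, giving (4*s - 4)/(5*s + 3)
2. add M3, M4 (parallel), giving -1
3. reduce the feedback loop with forward [M1/(1+M1*M2)] and return (M3+M4), giving (4*s - 4)/(9*s - 1)
Step 3 gives the fully reduced T(s), with no common factor left to cancel. The denominator's leading coefficient is 9, so divide each of its coefficients by 9 to get the monic form.

Answer: s - 1/9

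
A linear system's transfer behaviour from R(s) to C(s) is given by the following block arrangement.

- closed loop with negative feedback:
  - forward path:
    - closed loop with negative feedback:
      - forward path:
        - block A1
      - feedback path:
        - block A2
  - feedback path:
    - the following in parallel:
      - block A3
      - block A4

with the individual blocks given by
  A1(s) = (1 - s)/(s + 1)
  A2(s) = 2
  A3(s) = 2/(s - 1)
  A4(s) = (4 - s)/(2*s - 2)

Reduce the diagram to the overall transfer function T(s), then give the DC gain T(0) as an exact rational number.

First reduce the diagram to T(s).

Step 1. reduce the feedback loop with forward A1 and return A2 -> (s - 1)/(s - 3)
Step 2. reduce the parallel group A3, A4 -> (8 - s)/(2*s - 2)
Step 3. feedback reduction of [A1/(1+A1*A2)], (A3+A4) -> (2*s - 2)/(s + 2)
That last expression is T(s); at s = 0 only the constant terms survive, so T(0) = -2/2 = -1.

Answer: -1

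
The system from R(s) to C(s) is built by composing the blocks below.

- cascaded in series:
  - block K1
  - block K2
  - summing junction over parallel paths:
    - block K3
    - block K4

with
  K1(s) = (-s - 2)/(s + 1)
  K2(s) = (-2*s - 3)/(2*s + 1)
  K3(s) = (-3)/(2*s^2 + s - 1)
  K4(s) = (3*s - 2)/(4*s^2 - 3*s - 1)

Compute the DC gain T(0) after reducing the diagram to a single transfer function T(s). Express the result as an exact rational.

Answer: 30

Working:
Step 1. add K3, K4 (parallel); result (6*s^3 - 13*s^2 + 4*s + 5)/(8*s^4 - 2*s^3 - 9*s^2 + 2*s + 1)
Step 2. combine K1, K2, (K3+K4) in series; result (12*s^5 + 16*s^4 - 47*s^3 - 40*s^2 + 59*s + 30)/(16*s^6 + 20*s^5 - 16*s^4 - 25*s^3 - s^2 + 5*s + 1)
DC gain: substitute s = 0 into T(s) from step 2: T(0) = 30/1 = 30.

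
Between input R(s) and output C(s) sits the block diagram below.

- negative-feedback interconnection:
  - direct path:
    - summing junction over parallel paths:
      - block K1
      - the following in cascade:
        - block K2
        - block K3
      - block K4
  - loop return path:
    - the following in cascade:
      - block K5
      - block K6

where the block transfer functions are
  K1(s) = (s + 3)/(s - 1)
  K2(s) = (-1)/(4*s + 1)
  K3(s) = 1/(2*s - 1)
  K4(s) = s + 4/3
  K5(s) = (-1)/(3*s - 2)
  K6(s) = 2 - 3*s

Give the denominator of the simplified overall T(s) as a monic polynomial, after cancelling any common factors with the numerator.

Step 1. multiply K2, K3 (series); result (-1)/(8*s^2 - 2*s - 1)
Step 2. sum the parallel branches K1, (K2*K3), K4; result (24*s^4 + 26*s^3 + 29*s^2 - 17*s - 2)/(24*s^3 - 30*s^2 + 3*s + 3)
Step 3. combine K5, K6 in series; result 1
Step 4. feedback reduction of (K1+(K2*K3)+K4), (K5*K6); result (24*s^4 + 26*s^3 + 29*s^2 - 17*s - 2)/(24*s^4 + 50*s^3 - s^2 - 14*s + 1)
That last expression is T(s), already simplified. Scaling its denominator by 1/24 (the reciprocal of the leading coefficient) yields the monic denominator.

Therefore the answer is s^4 + 25*s^3/12 - s^2/24 - 7*s/12 + 1/24.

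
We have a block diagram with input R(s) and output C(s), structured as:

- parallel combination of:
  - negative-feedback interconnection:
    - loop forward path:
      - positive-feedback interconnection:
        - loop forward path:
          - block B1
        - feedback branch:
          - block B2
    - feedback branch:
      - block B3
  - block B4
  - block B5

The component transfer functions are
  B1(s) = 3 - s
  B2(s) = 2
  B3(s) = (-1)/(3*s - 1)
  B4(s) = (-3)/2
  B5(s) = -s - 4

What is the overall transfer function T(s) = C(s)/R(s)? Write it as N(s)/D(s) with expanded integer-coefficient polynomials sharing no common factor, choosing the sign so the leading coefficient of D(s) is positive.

Answer: (-3*s^3 - 10*s^2 + 48*s - 7)/(3*s^2 - 8*s + 1)

Working:
Step 1: close the feedback loop around B1, B2 -> (3 - s)/(2*s - 5)
Step 2: reduce the feedback loop with forward [B1/(1-B1*B2)] and return B3 -> (-3*s^2 + 10*s - 3)/(6*s^2 - 16*s + 2)
Step 3: add [[B1/(1-B1*B2)]/(1+[B1/(1-B1*B2)]*B3)], B4, B5 (parallel): this yields T(s), and no further normalization is needed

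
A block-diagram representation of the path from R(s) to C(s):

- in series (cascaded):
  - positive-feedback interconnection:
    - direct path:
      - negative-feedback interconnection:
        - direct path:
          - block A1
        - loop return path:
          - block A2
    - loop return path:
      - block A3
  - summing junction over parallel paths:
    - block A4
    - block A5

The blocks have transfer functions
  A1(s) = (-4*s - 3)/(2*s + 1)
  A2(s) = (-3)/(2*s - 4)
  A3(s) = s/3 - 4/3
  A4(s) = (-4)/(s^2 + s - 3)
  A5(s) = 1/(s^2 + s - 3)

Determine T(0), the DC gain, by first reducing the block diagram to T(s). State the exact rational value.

First reduce the diagram to T(s).

Step 1. reduce the feedback loop with forward A1 and return A2 gives (-8*s^2 + 10*s + 12)/(4*s^2 + 6*s + 5)
Step 2. close the feedback loop around [A1/(1+A1*A2)], A3 gives (-24*s^2 + 30*s + 36)/(8*s^3 - 30*s^2 + 46*s + 63)
Step 3. add A4, A5 (parallel) gives (-3)/(s^2 + s - 3)
Step 4. cascade [[A1/(1+A1*A2)]/(1-[A1/(1+A1*A2)]*A3)], (A4+A5) gives (72*s^2 - 90*s - 108)/(8*s^5 - 22*s^4 - 8*s^3 + 199*s^2 - 75*s - 189)
Step 4 gives the overall T(s). Then T(0) = -108/(-189) = 4/7.

Answer: 4/7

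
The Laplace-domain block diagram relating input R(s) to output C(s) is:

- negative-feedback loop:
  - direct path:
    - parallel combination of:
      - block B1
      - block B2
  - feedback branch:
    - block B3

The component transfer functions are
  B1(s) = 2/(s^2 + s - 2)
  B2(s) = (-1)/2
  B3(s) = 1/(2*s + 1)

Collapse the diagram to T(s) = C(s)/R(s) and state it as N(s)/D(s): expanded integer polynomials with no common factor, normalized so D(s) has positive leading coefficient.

(1) reduce the parallel group B1, B2: (-s^2 - s + 6)/(2*s^2 + 2*s - 4)
(2) reduce the feedback loop with forward (B1+B2) and return B3, giving the overall T(s)

Therefore the answer is (-2*s^3 - 3*s^2 + 11*s + 6)/(4*s^3 + 5*s^2 - 7*s + 2).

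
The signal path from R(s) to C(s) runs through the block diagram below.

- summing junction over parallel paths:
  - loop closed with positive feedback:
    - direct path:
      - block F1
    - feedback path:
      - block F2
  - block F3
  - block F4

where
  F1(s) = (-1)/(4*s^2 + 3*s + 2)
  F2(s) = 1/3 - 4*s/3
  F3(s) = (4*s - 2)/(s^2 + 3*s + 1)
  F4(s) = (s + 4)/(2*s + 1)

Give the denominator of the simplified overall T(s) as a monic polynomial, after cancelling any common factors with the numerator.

Reducing step by step:

[1] close the feedback loop around F1, F2; result (-3)/(12*s^2 + 5*s + 7)
[2] combine [F1/(1-F1*F2)], F3, F4 in parallel; result (12*s^5 + 185*s^4 + 232*s^3 + 173*s^2 + 86*s + 11)/(24*s^5 + 94*s^4 + 109*s^3 + 86*s^2 + 40*s + 7)
No further cancellation is possible in the step-2 result, so that is T(s). Its denominator becomes monic after dividing by the leading coefficient 24.

Answer: s^5 + 47*s^4/12 + 109*s^3/24 + 43*s^2/12 + 5*s/3 + 7/24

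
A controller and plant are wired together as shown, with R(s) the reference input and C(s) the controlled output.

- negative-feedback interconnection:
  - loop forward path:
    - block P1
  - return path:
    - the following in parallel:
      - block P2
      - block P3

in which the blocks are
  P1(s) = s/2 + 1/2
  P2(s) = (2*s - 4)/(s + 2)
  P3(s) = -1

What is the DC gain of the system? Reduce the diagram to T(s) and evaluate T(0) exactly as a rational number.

1. combine P2, P3 in parallel gives (s - 6)/(s + 2)
2. apply the feedback formula to P1, (P2+P3) gives (s^2 + 3*s + 2)/(s^2 - 3*s - 2)
DC gain: substitute s = 0 into T(s) from step 2: T(0) = 2/(-2) = -1.

Therefore the answer is -1.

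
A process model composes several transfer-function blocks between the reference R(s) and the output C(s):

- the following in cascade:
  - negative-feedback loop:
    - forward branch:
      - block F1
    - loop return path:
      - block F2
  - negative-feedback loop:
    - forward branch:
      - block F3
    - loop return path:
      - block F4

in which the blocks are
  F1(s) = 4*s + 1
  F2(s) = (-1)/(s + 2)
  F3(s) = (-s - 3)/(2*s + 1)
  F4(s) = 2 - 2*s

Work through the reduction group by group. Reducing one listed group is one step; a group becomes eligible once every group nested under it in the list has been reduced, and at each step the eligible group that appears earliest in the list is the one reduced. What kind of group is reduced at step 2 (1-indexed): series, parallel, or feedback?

(1) collapse the loop (F1 forward, F2 return)
(2) close the feedback loop around F3, F4
(3) series reduction of [F1/(1+F1*F2)], [F3/(1+F3*F4)]
So the answer for step 2 is feedback.

Hence the answer: feedback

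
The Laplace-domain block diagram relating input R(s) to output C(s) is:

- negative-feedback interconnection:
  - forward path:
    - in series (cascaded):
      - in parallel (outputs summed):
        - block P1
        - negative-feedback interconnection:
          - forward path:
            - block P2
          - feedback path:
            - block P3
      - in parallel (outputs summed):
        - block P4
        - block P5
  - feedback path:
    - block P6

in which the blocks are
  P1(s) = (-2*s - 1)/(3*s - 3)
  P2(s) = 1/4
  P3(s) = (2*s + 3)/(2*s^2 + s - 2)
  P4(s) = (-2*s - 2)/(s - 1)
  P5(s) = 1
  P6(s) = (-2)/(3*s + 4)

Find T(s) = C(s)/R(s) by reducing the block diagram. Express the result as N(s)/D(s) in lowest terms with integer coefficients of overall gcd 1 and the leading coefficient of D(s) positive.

[1] reduce the feedback loop with forward P2 and return P3; result (2*s^2 + s - 2)/(8*s^2 + 6*s - 5)
[2] reduce the parallel group P1, [P2/(1+P2*P3)]; result (-10*s^3 - 23*s^2 - 5*s + 11)/(24*s^3 - 6*s^2 - 33*s + 15)
[3] parallel reduction of P4, P5; result (-s - 3)/(s - 1)
[4] reduce the series chain (P1+[P2/(1+P2*P3)]), (P4+P5); result (10*s^4 + 53*s^3 + 74*s^2 + 4*s - 33)/(24*s^4 - 30*s^3 - 27*s^2 + 48*s - 15)
[5] close the feedback loop around ((P1+[P2/(1+P2*P3)])*(P4+P5)), P6, which is the overall transfer function T(s) = C(s)/R(s) in lowest terms

Answer: (30*s^5 + 199*s^4 + 434*s^3 + 308*s^2 - 83*s - 132)/(72*s^5 - 14*s^4 - 307*s^3 - 112*s^2 + 139*s + 6)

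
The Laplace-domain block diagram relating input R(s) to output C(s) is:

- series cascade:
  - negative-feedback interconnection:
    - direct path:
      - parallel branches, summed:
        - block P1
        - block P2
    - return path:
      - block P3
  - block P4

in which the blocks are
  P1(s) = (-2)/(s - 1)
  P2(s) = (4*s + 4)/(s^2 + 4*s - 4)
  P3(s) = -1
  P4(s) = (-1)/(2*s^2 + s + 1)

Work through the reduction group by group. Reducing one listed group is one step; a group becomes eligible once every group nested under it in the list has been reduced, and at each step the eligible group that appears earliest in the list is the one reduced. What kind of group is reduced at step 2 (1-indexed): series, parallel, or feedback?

1. reduce the parallel group P1, P2
2. close the feedback loop around (P1+P2), P3
3. cascade [(P1+P2)/(1+(P1+P2)*P3)], P4
Step 2: feedback.

Final answer: feedback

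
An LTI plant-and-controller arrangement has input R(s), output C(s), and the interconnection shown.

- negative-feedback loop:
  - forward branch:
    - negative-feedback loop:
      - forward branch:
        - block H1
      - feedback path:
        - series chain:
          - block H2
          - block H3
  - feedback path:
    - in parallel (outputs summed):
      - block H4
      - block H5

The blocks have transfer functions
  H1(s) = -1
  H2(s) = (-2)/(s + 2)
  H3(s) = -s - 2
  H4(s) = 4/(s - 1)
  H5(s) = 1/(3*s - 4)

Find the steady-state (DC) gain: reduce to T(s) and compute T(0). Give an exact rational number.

Step 1 - series reduction of H2, H3: 2
Step 2 - reduce the feedback loop with forward H1 and return (H2*H3): 1
Step 3 - reduce the parallel group H4, H5: (13*s - 17)/(3*s^2 - 7*s + 4)
Step 4 - reduce the feedback loop with forward [H1/(1+H1*(H2*H3))] and return (H4+H5): (3*s^2 - 7*s + 4)/(3*s^2 + 6*s - 13)
DC gain: substitute s = 0 into T(s) from step 4: T(0) = 4/(-13) = -4/13.

Answer: -4/13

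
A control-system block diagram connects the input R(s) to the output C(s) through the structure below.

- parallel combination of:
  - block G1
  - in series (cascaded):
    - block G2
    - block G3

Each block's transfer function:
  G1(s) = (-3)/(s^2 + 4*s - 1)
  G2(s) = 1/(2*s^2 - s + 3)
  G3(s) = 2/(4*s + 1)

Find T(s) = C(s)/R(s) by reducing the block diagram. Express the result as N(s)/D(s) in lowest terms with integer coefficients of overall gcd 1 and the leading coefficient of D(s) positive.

Answer: (-24*s^3 + 8*s^2 - 25*s - 11)/(8*s^5 + 30*s^4 - 5*s^3 + 49*s^2 + s - 3)

Working:
Step 1. series reduction of G2, G3: 2/(8*s^3 - 2*s^2 + 11*s + 3)
Step 2. parallel reduction of G1, (G2*G3), giving the overall T(s)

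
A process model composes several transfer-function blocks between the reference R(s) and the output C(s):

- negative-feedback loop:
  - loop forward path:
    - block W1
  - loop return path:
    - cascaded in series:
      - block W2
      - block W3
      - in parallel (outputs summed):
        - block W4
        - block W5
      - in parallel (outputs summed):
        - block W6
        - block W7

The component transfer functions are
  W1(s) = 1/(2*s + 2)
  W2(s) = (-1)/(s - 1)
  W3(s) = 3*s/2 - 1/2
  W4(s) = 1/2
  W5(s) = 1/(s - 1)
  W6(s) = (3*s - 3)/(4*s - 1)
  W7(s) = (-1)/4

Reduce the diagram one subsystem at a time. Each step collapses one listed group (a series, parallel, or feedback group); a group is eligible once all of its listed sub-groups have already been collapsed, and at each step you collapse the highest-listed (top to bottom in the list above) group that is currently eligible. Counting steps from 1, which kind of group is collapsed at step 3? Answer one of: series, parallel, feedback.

Answer: series

Working:
1. reduce the parallel group W4, W5
2. parallel reduction of W6, W7
3. multiply W2, W3, (W4+W5), (W6+W7) (series)
4. feedback reduction of W1, (W2*W3*(W4+W5)*(W6+W7))
At step 3 the group reduced is series.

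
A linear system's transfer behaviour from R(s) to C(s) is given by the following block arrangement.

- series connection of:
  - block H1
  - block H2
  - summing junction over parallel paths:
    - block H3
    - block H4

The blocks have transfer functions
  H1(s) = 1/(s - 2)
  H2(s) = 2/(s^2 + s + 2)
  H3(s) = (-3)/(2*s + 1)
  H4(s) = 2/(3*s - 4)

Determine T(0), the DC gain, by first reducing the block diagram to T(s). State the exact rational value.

[1] reduce the parallel group H3, H4 = (14 - 5*s)/(6*s^2 - 5*s - 4)
[2] multiply H1, H2, (H3+H4) (series) = (28 - 10*s)/(6*s^5 - 11*s^4 + s^3 - 20*s^2 + 20*s + 16)
That last expression is T(s); at s = 0 only the constant terms survive, so T(0) = 28/16 = 7/4.

Hence the answer: 7/4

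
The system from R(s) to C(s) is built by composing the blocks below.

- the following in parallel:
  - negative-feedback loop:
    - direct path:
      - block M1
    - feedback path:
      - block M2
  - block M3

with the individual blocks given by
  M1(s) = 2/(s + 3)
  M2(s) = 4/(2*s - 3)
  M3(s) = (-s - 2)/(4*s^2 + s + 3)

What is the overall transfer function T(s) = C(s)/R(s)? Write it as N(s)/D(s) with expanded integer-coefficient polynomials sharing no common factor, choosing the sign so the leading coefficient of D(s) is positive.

First reduce the diagram to T(s).

[1] apply the feedback formula to M1, M2, giving (4*s - 6)/(2*s^2 + 3*s - 1)
[2] combine [M1/(1+M1*M2)], M3 in parallel, which is the overall transfer function T(s) = C(s)/R(s) in lowest terms

Answer: (14*s^3 - 27*s^2 + s - 16)/(8*s^4 + 14*s^3 + 5*s^2 + 8*s - 3)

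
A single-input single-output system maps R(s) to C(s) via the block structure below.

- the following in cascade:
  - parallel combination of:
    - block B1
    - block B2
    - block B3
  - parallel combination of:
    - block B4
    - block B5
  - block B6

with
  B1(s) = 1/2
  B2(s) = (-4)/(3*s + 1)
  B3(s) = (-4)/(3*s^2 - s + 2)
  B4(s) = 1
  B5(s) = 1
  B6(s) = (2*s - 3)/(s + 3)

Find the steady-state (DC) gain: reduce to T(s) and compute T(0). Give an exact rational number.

Reducing step by step:

(1) sum the parallel branches B1, B2, B3 -> (9*s^3 - 24*s^2 - 11*s - 22)/(18*s^3 + 10*s + 4)
(2) sum the parallel branches B4, B5 -> 2
(3) cascade (B1+B2+B3), (B4+B5), B6 -> (18*s^4 - 75*s^3 + 50*s^2 - 11*s + 66)/(9*s^4 + 27*s^3 + 5*s^2 + 17*s + 6)
Evaluating the step-3 result (the overall T(s)) at s = 0 gives T(0) = 66/6 = 11.

Answer: 11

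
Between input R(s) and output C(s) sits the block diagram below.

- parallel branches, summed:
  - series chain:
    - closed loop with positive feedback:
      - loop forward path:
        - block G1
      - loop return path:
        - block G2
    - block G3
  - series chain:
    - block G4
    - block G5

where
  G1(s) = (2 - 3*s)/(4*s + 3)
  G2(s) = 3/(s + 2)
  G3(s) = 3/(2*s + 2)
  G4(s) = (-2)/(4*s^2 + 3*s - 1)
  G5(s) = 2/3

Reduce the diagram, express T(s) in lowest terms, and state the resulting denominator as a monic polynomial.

Step 1. close the feedback loop around G1, G2: (-3*s^2 - 4*s + 4)/(4*s^2 + 20*s)
Step 2. multiply [G1/(1-G1*G2)], G3 (series): (-9*s^2 - 12*s + 12)/(8*s^3 + 48*s^2 + 40*s)
Step 3. combine G4, G5 in series: (-4)/(12*s^2 + 9*s - 3)
Step 4. reduce the parallel group ([G1/(1-G1*G2)]*G3), (G4*G5): (-108*s^3 - 149*s^2 + 20*s - 36)/(96*s^4 + 552*s^3 + 336*s^2 - 120*s)
No further cancellation is possible in the step-4 result, so that is T(s). Its denominator becomes monic after dividing by the leading coefficient 96.

Therefore the answer is s^4 + 23*s^3/4 + 7*s^2/2 - 5*s/4.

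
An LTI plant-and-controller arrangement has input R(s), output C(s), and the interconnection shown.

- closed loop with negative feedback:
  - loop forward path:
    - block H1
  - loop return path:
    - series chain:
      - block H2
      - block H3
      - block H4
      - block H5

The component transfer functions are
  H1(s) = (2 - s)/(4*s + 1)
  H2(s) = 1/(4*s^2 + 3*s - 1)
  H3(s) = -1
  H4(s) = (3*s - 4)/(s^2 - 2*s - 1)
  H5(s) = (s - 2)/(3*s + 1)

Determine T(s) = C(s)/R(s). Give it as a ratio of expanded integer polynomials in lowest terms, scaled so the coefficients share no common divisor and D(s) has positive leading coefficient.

Step 1: combine H2, H3, H4, H5 in series gives (-3*s^2 + 10*s - 8)/(12*s^5 - 11*s^4 - 38*s^3 - 14*s^2 + 2*s + 1)
Step 2: feedback reduction of H1, (H2*H3*H4*H5), which is the overall transfer function T(s) = C(s)/R(s) in lowest terms

Answer: (-12*s^6 + 35*s^5 + 16*s^4 - 62*s^3 - 30*s^2 + 3*s + 2)/(48*s^6 - 32*s^5 - 163*s^4 - 91*s^3 - 22*s^2 + 34*s - 15)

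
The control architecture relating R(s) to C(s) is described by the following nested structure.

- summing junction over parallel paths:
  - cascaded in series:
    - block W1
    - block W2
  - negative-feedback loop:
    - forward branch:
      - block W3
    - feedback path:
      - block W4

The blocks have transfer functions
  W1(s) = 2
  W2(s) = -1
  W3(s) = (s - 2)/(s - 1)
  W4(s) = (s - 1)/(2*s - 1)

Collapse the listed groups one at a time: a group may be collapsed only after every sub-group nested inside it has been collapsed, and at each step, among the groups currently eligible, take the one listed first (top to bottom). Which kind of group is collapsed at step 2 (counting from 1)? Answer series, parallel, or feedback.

Answer: feedback

Working:
[1] reduce the series chain W1, W2
[2] collapse the loop (W3 forward, W4 return)
[3] sum the parallel branches (W1*W2), [W3/(1+W3*W4)]
Step 2: feedback.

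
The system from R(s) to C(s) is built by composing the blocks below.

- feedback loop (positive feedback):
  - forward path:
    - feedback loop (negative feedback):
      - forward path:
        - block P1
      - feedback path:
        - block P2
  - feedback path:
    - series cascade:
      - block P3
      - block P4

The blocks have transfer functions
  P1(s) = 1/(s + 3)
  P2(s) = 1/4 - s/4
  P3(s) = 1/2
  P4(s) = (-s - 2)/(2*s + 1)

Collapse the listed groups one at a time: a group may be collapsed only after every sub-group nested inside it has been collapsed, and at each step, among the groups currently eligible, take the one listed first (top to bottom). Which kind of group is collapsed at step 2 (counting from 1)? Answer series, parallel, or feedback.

Step 1 - apply the feedback formula to P1, P2
Step 2 - cascade P3, P4
Step 3 - feedback reduction of [P1/(1+P1*P2)], (P3*P4)
Step 2: series.

Therefore the answer is series.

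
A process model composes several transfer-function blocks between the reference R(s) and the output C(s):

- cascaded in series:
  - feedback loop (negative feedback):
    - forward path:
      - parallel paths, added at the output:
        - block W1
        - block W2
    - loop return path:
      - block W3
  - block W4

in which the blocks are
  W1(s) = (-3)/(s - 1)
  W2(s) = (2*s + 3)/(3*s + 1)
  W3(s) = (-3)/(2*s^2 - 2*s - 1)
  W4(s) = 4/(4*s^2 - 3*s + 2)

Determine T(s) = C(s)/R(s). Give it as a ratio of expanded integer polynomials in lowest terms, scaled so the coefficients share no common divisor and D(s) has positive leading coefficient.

First reduce the diagram to T(s).

Step 1 - combine W1, W2 in parallel: (2*s^2 - 8*s - 6)/(3*s^2 - 2*s - 1)
Step 2 - collapse the loop ((W1+W2) forward, W3 return): (4*s^4 - 20*s^3 + 2*s^2 + 20*s + 6)/(6*s^4 - 10*s^3 - 7*s^2 + 28*s + 19)
Step 3 - cascade [(W1+W2)/(1+(W1+W2)*W3)], W4: this yields T(s), and no further normalization is needed

Answer: (16*s^4 - 80*s^3 + 8*s^2 + 80*s + 24)/(24*s^6 - 58*s^5 + 14*s^4 + 113*s^3 - 22*s^2 - s + 38)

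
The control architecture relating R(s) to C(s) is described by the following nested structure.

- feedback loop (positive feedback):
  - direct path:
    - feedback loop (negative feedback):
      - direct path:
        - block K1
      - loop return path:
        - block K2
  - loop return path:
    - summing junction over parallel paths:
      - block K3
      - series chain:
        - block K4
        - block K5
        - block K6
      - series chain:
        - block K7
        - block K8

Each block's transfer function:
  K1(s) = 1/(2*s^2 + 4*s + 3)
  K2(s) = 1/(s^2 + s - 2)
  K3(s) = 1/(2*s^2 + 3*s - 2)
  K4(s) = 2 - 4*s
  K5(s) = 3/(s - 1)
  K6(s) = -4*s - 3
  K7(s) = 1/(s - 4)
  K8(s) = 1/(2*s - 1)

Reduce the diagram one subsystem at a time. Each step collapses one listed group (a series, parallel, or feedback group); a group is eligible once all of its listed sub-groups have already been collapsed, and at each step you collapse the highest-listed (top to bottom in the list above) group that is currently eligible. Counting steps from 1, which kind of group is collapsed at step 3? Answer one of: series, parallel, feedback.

(1) close the feedback loop around K1, K2
(2) combine K4, K5, K6 in series
(3) reduce the series chain K7, K8
(4) parallel reduction of K3, (K4*K5*K6), (K7*K8)
(5) feedback reduction of [K1/(1+K1*K2)], (K3+(K4*K5*K6)+(K7*K8))
The group at step 3 is a series group.

Hence the answer: series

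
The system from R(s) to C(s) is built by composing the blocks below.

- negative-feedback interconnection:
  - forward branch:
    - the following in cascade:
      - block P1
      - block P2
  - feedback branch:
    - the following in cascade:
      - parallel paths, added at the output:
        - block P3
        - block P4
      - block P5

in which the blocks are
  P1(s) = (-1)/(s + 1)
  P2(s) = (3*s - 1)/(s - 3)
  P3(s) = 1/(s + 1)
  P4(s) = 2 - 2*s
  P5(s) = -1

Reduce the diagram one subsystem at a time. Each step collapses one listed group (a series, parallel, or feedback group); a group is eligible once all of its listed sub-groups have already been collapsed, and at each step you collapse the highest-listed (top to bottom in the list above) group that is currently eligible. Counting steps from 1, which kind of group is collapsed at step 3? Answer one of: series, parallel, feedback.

1. combine P1, P2 in series
2. add P3, P4 (parallel)
3. cascade (P3+P4), P5
4. apply the feedback formula to (P1*P2), ((P3+P4)*P5)
Step 3: series.

Therefore the answer is series.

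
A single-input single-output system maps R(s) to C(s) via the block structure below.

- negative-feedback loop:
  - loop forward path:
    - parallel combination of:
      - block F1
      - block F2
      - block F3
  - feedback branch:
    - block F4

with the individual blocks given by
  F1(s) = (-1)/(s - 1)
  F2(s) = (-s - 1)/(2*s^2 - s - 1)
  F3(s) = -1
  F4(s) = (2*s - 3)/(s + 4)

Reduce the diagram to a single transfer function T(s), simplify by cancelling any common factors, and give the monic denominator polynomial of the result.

Reducing step by step:

1. sum the parallel branches F1, F2, F3: (-2*s^2 - 2*s - 1)/(2*s^2 - s - 1)
2. apply the feedback formula to (F1+F2+F3), F4: (2*s^3 + 10*s^2 + 9*s + 4)/(2*s^3 - 9*s^2 + s + 1)
T(s) is the step-2 result (common factors already cancelled). Leading coefficient of the denominator: 2. Divide through by 2 for the monic polynomial.

Answer: s^3 - 9*s^2/2 + s/2 + 1/2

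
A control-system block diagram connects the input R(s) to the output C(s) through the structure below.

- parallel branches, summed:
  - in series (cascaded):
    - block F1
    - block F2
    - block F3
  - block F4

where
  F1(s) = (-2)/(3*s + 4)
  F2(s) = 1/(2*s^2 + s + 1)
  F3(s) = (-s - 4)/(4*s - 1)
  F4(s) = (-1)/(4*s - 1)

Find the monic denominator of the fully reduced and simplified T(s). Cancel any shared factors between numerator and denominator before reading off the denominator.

Answer: s^4 + 19*s^3/12 + 17*s^2/24 + 3*s/8 - 1/6

Working:
[1] multiply F1, F2, F3 (series) -> (2*s + 8)/(24*s^4 + 38*s^3 + 17*s^2 + 9*s - 4)
[2] add (F1*F2*F3), F4 (parallel) -> (-6*s^3 - 11*s^2 - 5*s + 4)/(24*s^4 + 38*s^3 + 17*s^2 + 9*s - 4)
The result of step 2 is T(s) in lowest terms. Its denominator has leading coefficient 24; dividing the denominator through by 24 makes it monic.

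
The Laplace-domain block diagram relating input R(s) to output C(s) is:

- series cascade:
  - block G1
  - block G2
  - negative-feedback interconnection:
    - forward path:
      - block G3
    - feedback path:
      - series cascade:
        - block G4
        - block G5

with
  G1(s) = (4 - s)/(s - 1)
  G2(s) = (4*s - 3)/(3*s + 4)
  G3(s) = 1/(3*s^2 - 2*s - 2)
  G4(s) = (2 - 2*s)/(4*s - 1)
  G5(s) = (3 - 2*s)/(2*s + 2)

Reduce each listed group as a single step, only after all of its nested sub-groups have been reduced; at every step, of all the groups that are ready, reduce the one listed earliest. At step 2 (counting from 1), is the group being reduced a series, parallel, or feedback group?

Step 1: multiply G4, G5 (series)
Step 2: apply the feedback formula to G3, (G4*G5)
Step 3: series reduction of G1, G2, [G3/(1+G3*(G4*G5))]
The group at step 2 is a feedback group.

Answer: feedback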